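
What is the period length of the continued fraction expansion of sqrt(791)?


Run the CF algorithm for sqrt(791).
a_0 = floor(sqrt(791)) = 28; set m_0=0, q_0=1.
Recurrence: m' = q*a - m,  q' = (d - m'^2)/q,  a' = floor((a_0 + m')/q').
  step 1: m=28, q=7, a=8
  step 2: m=28, q=1, a=56
a_2 = 2*a_0 = 56, so the period closes here.
sqrt(791) = [28; 8, 56]
Period length = 2

2


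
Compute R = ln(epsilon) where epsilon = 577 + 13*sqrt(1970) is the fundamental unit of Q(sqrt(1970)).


epsilon = 577 + 13*sqrt(1970)
= 1154.0009
R = ln(1154.0009)
= 7.0510

7.0510


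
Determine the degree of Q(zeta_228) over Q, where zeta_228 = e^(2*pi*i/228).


The degree equals Euler's totient phi(228).
228 = 2^2 * 3 * 19
phi(228) = 72

72


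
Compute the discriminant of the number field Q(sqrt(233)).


For K = Q(sqrt(d)) with d squarefree: disc(K) = d if d = 1 mod 4, and disc(K) = 4d if d = 2 or 3 mod 4.
Here d = 233, and d mod 4 = 1.
d = 1 mod 4 (O_K = Z[(1+sqrt(d))/2]), so disc(K) = d = 233

233


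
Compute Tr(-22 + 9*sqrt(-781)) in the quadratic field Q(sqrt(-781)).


Tr(a + b*sqrt(d)) = (a + b*sqrt(d)) + (a - b*sqrt(d)) = 2a
= 2 * (-22)
= -44

-44


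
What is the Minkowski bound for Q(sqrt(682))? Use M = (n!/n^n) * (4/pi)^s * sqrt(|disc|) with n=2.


d = 682, d mod 4 = 2, so disc(K) = 4d = 2728; |disc(K)| = 2728
Real quadratic field, so n = 2, s = r2 = 0, r1 = 2
M = (n!/n^n) * (4/pi)^s * sqrt(|disc(K)|) = (2!/2^2) * (4/pi)^0 * sqrt(2728)
= 0.5 * 1.000000 * 52.230259
= 26.1151

26.1151


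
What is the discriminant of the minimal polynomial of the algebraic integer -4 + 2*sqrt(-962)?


The element -4 + 2*sqrt(-962) has minimal polynomial:
x^2 + 8*x + 3864
Discriminant = (8)^2 - 4*(3864)
= 64 - 15456
= -15392

-15392


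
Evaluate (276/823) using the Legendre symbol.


p = 823 is prime, so compute (276/823) with the reciprocity algorithm (Jacobi-symbol steps: pull out 2s via (2/n), flip via reciprocity, reduce):
  pull out 2: (2/823) = +1  (since 823 mod 8 = 7)
  pull out 2: (2/823) = +1  (since 823 mod 8 = 7)
  reciprocity: (69/823) -> +(823/69)
  reduce: (64/69)
  pull out 2: (2/69) = -1  (since 69 mod 8 = 5)
  pull out 2: (2/69) = -1  (since 69 mod 8 = 5)
  pull out 2: (2/69) = -1  (since 69 mod 8 = 5)
  pull out 2: (2/69) = -1  (since 69 mod 8 = 5)
  pull out 2: (2/69) = -1  (since 69 mod 8 = 5)
  pull out 2: (2/69) = -1  (since 69 mod 8 = 5)
  (1/69) = 1
Product of signs = 1
(276/823) = 1

1


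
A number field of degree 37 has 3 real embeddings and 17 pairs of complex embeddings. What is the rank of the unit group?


By Dirichlet's unit theorem:
rank = r1 + r2 - 1
= 3 + 17 - 1
= 19

19


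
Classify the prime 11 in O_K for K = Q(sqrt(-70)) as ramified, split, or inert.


K = Q(sqrt(-70)). Since d mod 4 = 2, disc(K) = -280.
Check p | disc: -280 mod 11 = 6.
p does not divide disc. Compute Legendre symbol (d/p):
7^((11-1)/2) mod 11 = -1
(d/p) = -1, so p is inert: (p) stays prime with e=1, f=2, g=1.
Therefore p is inert.

inert


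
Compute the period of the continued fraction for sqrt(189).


Run the CF algorithm for sqrt(189).
a_0 = floor(sqrt(189)) = 13; set m_0=0, q_0=1.
Recurrence: m' = q*a - m,  q' = (d - m'^2)/q,  a' = floor((a_0 + m')/q').
  step 1: m=13, q=20, a=1
  step 2: m=7, q=7, a=2
  step 3: m=7, q=20, a=1
  step 4: m=13, q=1, a=26
a_4 = 2*a_0 = 26, so the period closes here.
sqrt(189) = [13; 1, 2, 1, 26]
Period length = 4

4


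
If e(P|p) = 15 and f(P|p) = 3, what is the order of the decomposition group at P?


|D_P| = e * f
= 15 * 3
= 45

45


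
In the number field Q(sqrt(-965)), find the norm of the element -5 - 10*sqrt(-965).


N(a + b*sqrt(d)) = a^2 - d*b^2
= (-5)^2 - (-965)*(-10)^2
= 25 + 96500
= 96525

96525


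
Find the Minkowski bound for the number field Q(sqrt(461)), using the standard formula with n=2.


d = 461, d mod 4 = 1, so disc(K) = d = 461; |disc(K)| = 461
Real quadratic field, so n = 2, s = r2 = 0, r1 = 2
M = (n!/n^n) * (4/pi)^s * sqrt(|disc(K)|) = (2!/2^2) * (4/pi)^0 * sqrt(461)
= 0.5 * 1.000000 * 21.470911
= 10.7355

10.7355


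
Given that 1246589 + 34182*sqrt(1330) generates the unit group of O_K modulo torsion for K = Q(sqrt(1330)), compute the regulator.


epsilon = 1246589 + 34182*sqrt(1330)
= 2.4932e+06
R = ln(2.4932e+06)
= 14.7291

14.7291


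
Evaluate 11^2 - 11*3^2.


x^2 - d*y^2
= 11^2 - 11*3^2
= 121 - 99
= 22

22


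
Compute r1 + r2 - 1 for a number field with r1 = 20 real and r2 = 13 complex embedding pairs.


By Dirichlet's unit theorem:
rank = r1 + r2 - 1
= 20 + 13 - 1
= 32

32


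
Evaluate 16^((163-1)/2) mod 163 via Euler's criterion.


p = 163 is prime and the exponent is (p-1)/2 = 81, so by Euler's criterion 16^81 = (16/163) = +1 or -1 mod 163.
Compute by square-and-multiply:
  81 = 64 + 16 + 1 (binary 1010001)
  Repeated squaring mod 163: 16^1 = 16, 16^2 = 93, 16^4 = 10, 16^8 = 100, 16^16 = 57, 16^32 = 152, 16^64 = 121
  16^81 = 16^64 * 16^16 * 16^1 = 121 * 57 * 16 mod 163
    121 * 57 = 6897 = 51 mod 163
    51 * 16 = 816 = 1 mod 163
  16^81 = 1 mod 163
Result 1: 16 is a quadratic residue mod 163.
16^81 mod 163 = 1

1


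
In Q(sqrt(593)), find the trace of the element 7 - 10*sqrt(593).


Tr(a + b*sqrt(d)) = (a + b*sqrt(d)) + (a - b*sqrt(d)) = 2a
= 2 * (7)
= 14

14


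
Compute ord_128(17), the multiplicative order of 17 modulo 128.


We want ord_128(17), the smallest k >= 1 with 17^k = 1 mod 128.
n = 128 = 2^7, phi(128) = 64; the order divides phi(n).
Divisors of 64: 1, 2, 4, 8, 16, 32, 64
Repeated squaring mod 128: 17^1 = 17, 17^2 = 33, 17^4 = 65, 17^8 = 1, 17^16 = 1, 17^32 = 1, 17^64 = 1
Test divisors in increasing order:
  k=1: 17^1 = 17 mod 128
  k=2: 17^2 = 33 mod 128
  k=4: 17^4 = 65 mod 128
  k=8: 17^8 = 1 mod 128  <- first divisor giving 1
Order = 8

8


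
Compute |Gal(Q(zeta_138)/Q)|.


|Gal(Q(zeta_138)/Q)| = phi(138)
= 44

44


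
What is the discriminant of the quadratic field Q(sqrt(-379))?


For K = Q(sqrt(d)) with d squarefree: disc(K) = d if d = 1 mod 4, and disc(K) = 4d if d = 2 or 3 mod 4.
Here d = -379, and d mod 4 = 1.
d = 1 mod 4 (O_K = Z[(1+sqrt(d))/2]), so disc(K) = d = -379

-379


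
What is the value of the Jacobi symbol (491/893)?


Compute (491/893) via quadratic reciprocity:
  reciprocity: (491/893) -> +(893/491)
  reduce: (402/491)
  pull out 2: (2/491) = -1  (since 491 mod 8 = 3)
  reciprocity: (201/491) -> +(491/201)
  reduce: (89/201)
  reciprocity: (89/201) -> +(201/89)
  reduce: (23/89)
  reciprocity: (23/89) -> +(89/23)
  reduce: (20/23)
  pull out 2: (2/23) = +1  (since 23 mod 8 = 7)
  pull out 2: (2/23) = +1  (since 23 mod 8 = 7)
  reciprocity: (5/23) -> +(23/5)
  reduce: (3/5)
  reciprocity: (3/5) -> +(5/3)
  reduce: (2/3)
  pull out 2: (2/3) = -1  (since 3 mod 8 = 3)
  (1/3) = 1
Product of signs = 1

1


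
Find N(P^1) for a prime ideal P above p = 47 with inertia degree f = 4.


N(P^a) = p^(a*f)
= 47^(1*4)
= 47^4
= 4879681

4879681


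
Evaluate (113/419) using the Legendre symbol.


p = 419 is prime, so compute (113/419) with the reciprocity algorithm (Jacobi-symbol steps: pull out 2s via (2/n), flip via reciprocity, reduce):
  reciprocity: (113/419) -> +(419/113)
  reduce: (80/113)
  pull out 2: (2/113) = +1  (since 113 mod 8 = 1)
  pull out 2: (2/113) = +1  (since 113 mod 8 = 1)
  pull out 2: (2/113) = +1  (since 113 mod 8 = 1)
  pull out 2: (2/113) = +1  (since 113 mod 8 = 1)
  reciprocity: (5/113) -> +(113/5)
  reduce: (3/5)
  reciprocity: (3/5) -> +(5/3)
  reduce: (2/3)
  pull out 2: (2/3) = -1  (since 3 mod 8 = 3)
  (1/3) = 1
Product of signs = -1
(113/419) = -1

-1


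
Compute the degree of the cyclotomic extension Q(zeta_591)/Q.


The degree equals Euler's totient phi(591).
591 = 3 * 197
phi(591) = 392

392


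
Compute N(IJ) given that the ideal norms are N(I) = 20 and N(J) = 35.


N(IJ) = N(I) * N(J)
= 20 * 35
= 700

700


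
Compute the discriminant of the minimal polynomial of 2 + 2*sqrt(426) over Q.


The element 2 + 2*sqrt(426) has minimal polynomial:
x^2 - 4*x - 1700
Discriminant = (-4)^2 - 4*(-1700)
= 16 + 6800
= 6816

6816


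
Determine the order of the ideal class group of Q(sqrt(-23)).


K = Q(sqrt(-23)). d mod 4 = 1, so D = disc(K) = d = -23
h(K) equals the number of primitive reduced positive-definite forms (a, b, c) = a*x^2 + b*x*y + c*y^2 with b^2 - 4ac = D,
where reduced means |b| <= a <= c, with b >= 0 whenever |b| = a or a = c, and primitive means gcd(a, b, c) = 1.
Reduced forces 3a^2 <= |D| = 23, so 1 <= a <= 2; b must have the parity of D, and c = (b^2 - D)/(4a) must be an integer >= a.
Enumerate a = 1..2, b in [-a, a]:
  a=1: (1, 1, 6)  [1]
  a=2: (2, -1, 3), (2, 1, 3)  [2]
Total reduced forms: 1 + 2 = 3
h = 3

3


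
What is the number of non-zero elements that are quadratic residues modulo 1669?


For prime p, the number of non-zero quadratic residues is (p-1)/2.
= (1669-1)/2
= 834

834


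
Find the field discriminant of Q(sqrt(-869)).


For K = Q(sqrt(d)) with d squarefree: disc(K) = d if d = 1 mod 4, and disc(K) = 4d if d = 2 or 3 mod 4.
Here d = -869, and d mod 4 = 3.
d = 3 mod 4, not 1 (O_K = Z[sqrt(d)]), so disc(K) = 4d = 4 * (-869) = -3476

-3476


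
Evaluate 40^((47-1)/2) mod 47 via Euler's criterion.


p = 47 is prime and the exponent is (p-1)/2 = 23, so by Euler's criterion 40^23 = (40/47) = +1 or -1 mod 47.
Compute by square-and-multiply:
  23 = 16 + 4 + 2 + 1 (binary 10111)
  Repeated squaring mod 47: 40^1 = 40, 40^2 = 2, 40^4 = 4, 40^8 = 16, 40^16 = 21
  40^23 = 40^16 * 40^4 * 40^2 * 40^1 = 21 * 4 * 2 * 40 mod 47
    21 * 4 = 84 = 37 mod 47
    37 * 2 = 74 = 27 mod 47
    27 * 40 = 1080 = 46 mod 47
  40^23 = 46 mod 47
Result 46 = p - 1 = -1 mod 47: 40 is a quadratic non-residue mod 47. As a residue in [0, p-1] the value is 46.
40^23 mod 47 = 46

46


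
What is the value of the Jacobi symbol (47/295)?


Compute (47/295) via quadratic reciprocity:
  reciprocity: (47/295) -> -(295/47)
  reduce: (13/47)
  reciprocity: (13/47) -> +(47/13)
  reduce: (8/13)
  pull out 2: (2/13) = -1  (since 13 mod 8 = 5)
  pull out 2: (2/13) = -1  (since 13 mod 8 = 5)
  pull out 2: (2/13) = -1  (since 13 mod 8 = 5)
  (1/13) = 1
Product of signs = 1

1


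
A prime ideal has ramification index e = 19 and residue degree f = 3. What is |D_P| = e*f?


|D_P| = e * f
= 19 * 3
= 57

57


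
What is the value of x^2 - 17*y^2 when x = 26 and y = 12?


x^2 - d*y^2
= 26^2 - 17*12^2
= 676 - 2448
= -1772

-1772


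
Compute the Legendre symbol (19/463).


p = 463 is prime, so compute (19/463) with the reciprocity algorithm (Jacobi-symbol steps: pull out 2s via (2/n), flip via reciprocity, reduce):
  reciprocity: (19/463) -> -(463/19)
  reduce: (7/19)
  reciprocity: (7/19) -> -(19/7)
  reduce: (5/7)
  reciprocity: (5/7) -> +(7/5)
  reduce: (2/5)
  pull out 2: (2/5) = -1  (since 5 mod 8 = 5)
  (1/5) = 1
Product of signs = -1
(19/463) = -1

-1


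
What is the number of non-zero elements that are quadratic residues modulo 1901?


For prime p, the number of non-zero quadratic residues is (p-1)/2.
= (1901-1)/2
= 950

950


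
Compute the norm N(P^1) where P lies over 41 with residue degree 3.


N(P^a) = p^(a*f)
= 41^(1*3)
= 41^3
= 68921

68921


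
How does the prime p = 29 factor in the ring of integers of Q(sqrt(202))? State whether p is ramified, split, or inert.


K = Q(sqrt(202)). Since d mod 4 = 2, disc(K) = 808.
Check p | disc: 808 mod 29 = 25.
p does not divide disc. Compute Legendre symbol (d/p):
28^((29-1)/2) mod 29 = 1
(d/p) = 1, so p splits: (p) = P*P' with e=1, f=1, g=2.
Therefore p is split.

split


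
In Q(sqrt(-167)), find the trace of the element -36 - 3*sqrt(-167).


Tr(a + b*sqrt(d)) = (a + b*sqrt(d)) + (a - b*sqrt(d)) = 2a
= 2 * (-36)
= -72

-72


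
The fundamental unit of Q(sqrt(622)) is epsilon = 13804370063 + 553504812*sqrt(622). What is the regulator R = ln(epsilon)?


epsilon = 13804370063 + 553504812*sqrt(622)
= 2.7609e+10
R = ln(2.7609e+10)
= 24.0414

24.0414


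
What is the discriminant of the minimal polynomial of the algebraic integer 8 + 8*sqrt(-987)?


The element 8 + 8*sqrt(-987) has minimal polynomial:
x^2 - 16*x + 63232
Discriminant = (-16)^2 - 4*(63232)
= 256 - 252928
= -252672

-252672


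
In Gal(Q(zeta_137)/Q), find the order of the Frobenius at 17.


The Frobenius at p in Gal(Q(zeta_n)/Q) = (Z/nZ)* is the class of p, so its order is ord_137(17), the smallest k >= 1 with 17^k = 1 mod 137.
n = 137 = 137, phi(137) = 136; the order divides phi(n).
Divisors of 136: 1, 2, 4, 8, 17, 34, 68, 136
Repeated squaring mod 137: 17^1 = 17, 17^2 = 15, 17^4 = 88, 17^8 = 72, 17^16 = 115, 17^32 = 73, 17^64 = 123, 17^128 = 59
Test divisors in increasing order:
  k=1: 17^1 = 17 mod 137
  k=2: 17^2 = 15 mod 137
  k=4: 17^4 = 88 mod 137
  k=8: 17^8 = 72 mod 137
  k=17: 17^17 = 115 * 17 = 37 mod 137
  k=34: 17^34 = 73 * 15 = 136 mod 137
  k=68: 17^68 = 123 * 88 = 1 mod 137  <- first divisor giving 1
Order = 68

68


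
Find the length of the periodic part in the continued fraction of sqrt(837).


Run the CF algorithm for sqrt(837).
a_0 = floor(sqrt(837)) = 28; set m_0=0, q_0=1.
Recurrence: m' = q*a - m,  q' = (d - m'^2)/q,  a' = floor((a_0 + m')/q').
  step 1: m=28, q=53, a=1
  step 2: m=25, q=4, a=13
  step 3: m=27, q=27, a=2
  step 4: m=27, q=4, a=13
  step 5: m=25, q=53, a=1
  step 6: m=28, q=1, a=56
a_6 = 2*a_0 = 56, so the period closes here.
sqrt(837) = [28; 1, 13, 2, 13, 1, 56]
Period length = 6

6


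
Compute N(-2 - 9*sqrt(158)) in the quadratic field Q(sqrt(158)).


N(a + b*sqrt(d)) = a^2 - d*b^2
= (-2)^2 - (158)*(-9)^2
= 4 - 12798
= -12794

-12794


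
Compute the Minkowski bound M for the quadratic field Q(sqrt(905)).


d = 905, d mod 4 = 1, so disc(K) = d = 905; |disc(K)| = 905
Real quadratic field, so n = 2, s = r2 = 0, r1 = 2
M = (n!/n^n) * (4/pi)^s * sqrt(|disc(K)|) = (2!/2^2) * (4/pi)^0 * sqrt(905)
= 0.5 * 1.000000 * 30.083218
= 15.0416

15.0416


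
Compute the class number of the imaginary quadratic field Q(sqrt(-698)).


K = Q(sqrt(-698)). d mod 4 = 2, so D = disc(K) = 4d = -2792
h(K) equals the number of primitive reduced positive-definite forms (a, b, c) = a*x^2 + b*x*y + c*y^2 with b^2 - 4ac = D,
where reduced means |b| <= a <= c, with b >= 0 whenever |b| = a or a = c, and primitive means gcd(a, b, c) = 1.
Reduced forces 3a^2 <= |D| = 2792, so 1 <= a <= 30; b must have the parity of D, and c = (b^2 - D)/(4a) must be an integer >= a.
Enumerate a = 1..30, b in [-a, a]:
  a=1: (1, 0, 698)  [1]
  a=2: (2, 0, 349)  [1]
  a=3: (3, -2, 233), (3, 2, 233)  [2]
  a=4..5: none
  a=6: (6, -4, 117), (6, 4, 117)  [2]
  a=7: (7, -6, 101), (7, 6, 101)  [2]
  a=8: none
  a=9: (9, -4, 78), (9, 4, 78)  [2]
  a=10..12: none
  a=13: (13, -4, 54), (13, 4, 54)  [2]
  a=14: (14, -8, 51), (14, 8, 51)  [2]
  a=15..16: none
  a=17: (17, -8, 42), (17, 8, 42)  [2]
  a=18: (18, -4, 39), (18, 4, 39)  [2]
  a=19: (19, -18, 41), (19, 18, 41)  [2]
  a=20: none
  a=21: (21, -20, 38), (21, -8, 34), (21, 8, 34), (21, 20, 38)  [4]
  a=22..25: none
  a=26: (26, -4, 27), (26, 4, 27)  [2]
  a=27..30: none
Total reduced forms: 1 + 1 + 2 + 2 + 2 + 2 + 2 + 2 + 2 + 2 + 2 + 4 + 2 = 26
h = 26

26


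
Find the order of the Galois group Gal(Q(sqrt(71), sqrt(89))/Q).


The 2 square roots of distinct primes are multiplicatively independent over Q,
so [K:Q] = 2^2 and Gal(K/Q) is isomorphic to (Z/2Z)^2.
|Gal| = 2^2 = 4

4


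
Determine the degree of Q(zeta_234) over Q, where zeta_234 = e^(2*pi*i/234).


The degree equals Euler's totient phi(234).
234 = 2 * 3^2 * 13
phi(234) = 72

72


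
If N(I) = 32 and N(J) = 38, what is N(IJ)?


N(IJ) = N(I) * N(J)
= 32 * 38
= 1216

1216


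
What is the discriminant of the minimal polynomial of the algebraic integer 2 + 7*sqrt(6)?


The element 2 + 7*sqrt(6) has minimal polynomial:
x^2 - 4*x - 290
Discriminant = (-4)^2 - 4*(-290)
= 16 + 1160
= 1176

1176


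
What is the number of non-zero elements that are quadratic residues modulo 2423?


For prime p, the number of non-zero quadratic residues is (p-1)/2.
= (2423-1)/2
= 1211

1211


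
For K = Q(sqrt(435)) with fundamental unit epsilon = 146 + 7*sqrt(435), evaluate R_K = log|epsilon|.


epsilon = 146 + 7*sqrt(435)
= 291.9966
R = ln(291.9966)
= 5.6767

5.6767


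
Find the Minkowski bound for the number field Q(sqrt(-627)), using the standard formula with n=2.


d = -627, d mod 4 = 1, so disc(K) = d = -627; |disc(K)| = 627
Imaginary quadratic field, so n = 2, s = r2 = 1, r1 = 0
M = (n!/n^n) * (4/pi)^s * sqrt(|disc(K)|) = (2!/2^2) * (4/pi)^1 * sqrt(627)
= 0.5 * 1.273240 * 25.039968
= 15.9409

15.9409


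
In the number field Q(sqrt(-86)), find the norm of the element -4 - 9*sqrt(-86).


N(a + b*sqrt(d)) = a^2 - d*b^2
= (-4)^2 - (-86)*(-9)^2
= 16 + 6966
= 6982

6982


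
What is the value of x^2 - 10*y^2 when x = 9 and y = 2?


x^2 - d*y^2
= 9^2 - 10*2^2
= 81 - 40
= 41

41


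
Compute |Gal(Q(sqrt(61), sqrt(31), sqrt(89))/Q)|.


The 3 square roots of distinct primes are multiplicatively independent over Q,
so [K:Q] = 2^3 and Gal(K/Q) is isomorphic to (Z/2Z)^3.
|Gal| = 2^3 = 8

8


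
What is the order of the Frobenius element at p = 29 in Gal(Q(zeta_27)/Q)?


The Frobenius at p in Gal(Q(zeta_n)/Q) = (Z/nZ)* is the class of p, so its order is ord_27(29), the smallest k >= 1 with 29^k = 1 mod 27.
n = 27 = 3^3, phi(27) = 18; the order divides phi(n).
Divisors of 18: 1, 2, 3, 6, 9, 18
Repeated squaring mod 27: 29^1 = 2, 29^2 = 4, 29^4 = 16, 29^8 = 13, 29^16 = 7
Test divisors in increasing order:
  k=1: 29^1 = 2 mod 27
  k=2: 29^2 = 4 mod 27
  k=3: 29^3 = 4 * 2 = 8 mod 27
  k=6: 29^6 = 16 * 4 = 10 mod 27
  k=9: 29^9 = 13 * 2 = 26 mod 27
  k=18: 29^18 = 7 * 4 = 1 mod 27  <- first divisor giving 1
Order = 18

18


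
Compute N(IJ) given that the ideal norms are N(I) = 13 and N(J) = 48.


N(IJ) = N(I) * N(J)
= 13 * 48
= 624

624


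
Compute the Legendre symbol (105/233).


p = 233 is prime, so compute (105/233) with the reciprocity algorithm (Jacobi-symbol steps: pull out 2s via (2/n), flip via reciprocity, reduce):
  reciprocity: (105/233) -> +(233/105)
  reduce: (23/105)
  reciprocity: (23/105) -> +(105/23)
  reduce: (13/23)
  reciprocity: (13/23) -> +(23/13)
  reduce: (10/13)
  pull out 2: (2/13) = -1  (since 13 mod 8 = 5)
  reciprocity: (5/13) -> +(13/5)
  reduce: (3/5)
  reciprocity: (3/5) -> +(5/3)
  reduce: (2/3)
  pull out 2: (2/3) = -1  (since 3 mod 8 = 3)
  (1/3) = 1
Product of signs = 1
(105/233) = 1

1


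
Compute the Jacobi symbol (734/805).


Compute (734/805) via quadratic reciprocity:
  pull out 2: (2/805) = -1  (since 805 mod 8 = 5)
  reciprocity: (367/805) -> +(805/367)
  reduce: (71/367)
  reciprocity: (71/367) -> -(367/71)
  reduce: (12/71)
  pull out 2: (2/71) = +1  (since 71 mod 8 = 7)
  pull out 2: (2/71) = +1  (since 71 mod 8 = 7)
  reciprocity: (3/71) -> -(71/3)
  reduce: (2/3)
  pull out 2: (2/3) = -1  (since 3 mod 8 = 3)
  (1/3) = 1
Product of signs = 1

1


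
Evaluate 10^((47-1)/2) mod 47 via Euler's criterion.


p = 47 is prime and the exponent is (p-1)/2 = 23, so by Euler's criterion 10^23 = (10/47) = +1 or -1 mod 47.
Compute by square-and-multiply:
  23 = 16 + 4 + 2 + 1 (binary 10111)
  Repeated squaring mod 47: 10^1 = 10, 10^2 = 6, 10^4 = 36, 10^8 = 27, 10^16 = 24
  10^23 = 10^16 * 10^4 * 10^2 * 10^1 = 24 * 36 * 6 * 10 mod 47
    24 * 36 = 864 = 18 mod 47
    18 * 6 = 108 = 14 mod 47
    14 * 10 = 140 = 46 mod 47
  10^23 = 46 mod 47
Result 46 = p - 1 = -1 mod 47: 10 is a quadratic non-residue mod 47. As a residue in [0, p-1] the value is 46.
10^23 mod 47 = 46

46


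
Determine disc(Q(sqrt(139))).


For K = Q(sqrt(d)) with d squarefree: disc(K) = d if d = 1 mod 4, and disc(K) = 4d if d = 2 or 3 mod 4.
Here d = 139, and d mod 4 = 3.
d = 3 mod 4, not 1 (O_K = Z[sqrt(d)]), so disc(K) = 4d = 4 * (139) = 556

556


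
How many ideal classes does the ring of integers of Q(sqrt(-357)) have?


K = Q(sqrt(-357)). d mod 4 = 3, so D = disc(K) = 4d = -1428
h(K) equals the number of primitive reduced positive-definite forms (a, b, c) = a*x^2 + b*x*y + c*y^2 with b^2 - 4ac = D,
where reduced means |b| <= a <= c, with b >= 0 whenever |b| = a or a = c, and primitive means gcd(a, b, c) = 1.
Reduced forces 3a^2 <= |D| = 1428, so 1 <= a <= 21; b must have the parity of D, and c = (b^2 - D)/(4a) must be an integer >= a.
Enumerate a = 1..21, b in [-a, a]:
  a=1: (1, 0, 357)  [1]
  a=2: (2, 2, 179)  [1]
  a=3: (3, 0, 119)  [1]
  a=4..5: none
  a=6: (6, 6, 61)  [1]
  a=7: (7, 0, 51)  [1]
  a=8..13: none
  a=14: (14, 14, 29)  [1]
  a=15..16: none
  a=17: (17, 0, 21)  [1]
  a=18: none
  a=19: (19, 4, 19)  [1]
  a=20..21: none
Total reduced forms: 1 + 1 + 1 + 1 + 1 + 1 + 1 + 1 = 8
h = 8

8


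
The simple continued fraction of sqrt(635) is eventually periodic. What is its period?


Run the CF algorithm for sqrt(635).
a_0 = floor(sqrt(635)) = 25; set m_0=0, q_0=1.
Recurrence: m' = q*a - m,  q' = (d - m'^2)/q,  a' = floor((a_0 + m')/q').
  step 1: m=25, q=10, a=5
  step 2: m=25, q=1, a=50
a_2 = 2*a_0 = 50, so the period closes here.
sqrt(635) = [25; 5, 50]
Period length = 2

2


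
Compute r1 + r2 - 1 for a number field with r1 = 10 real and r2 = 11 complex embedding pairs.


By Dirichlet's unit theorem:
rank = r1 + r2 - 1
= 10 + 11 - 1
= 20

20


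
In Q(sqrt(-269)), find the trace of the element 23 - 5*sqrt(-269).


Tr(a + b*sqrt(d)) = (a + b*sqrt(d)) + (a - b*sqrt(d)) = 2a
= 2 * (23)
= 46

46


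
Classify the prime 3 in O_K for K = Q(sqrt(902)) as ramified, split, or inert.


K = Q(sqrt(902)). Since d mod 4 = 2, disc(K) = 3608.
Check p | disc: 3608 mod 3 = 2.
p does not divide disc. Compute Legendre symbol (d/p):
2^((3-1)/2) mod 3 = -1
(d/p) = -1, so p is inert: (p) stays prime with e=1, f=2, g=1.
Therefore p is inert.

inert


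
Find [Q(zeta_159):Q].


The degree equals Euler's totient phi(159).
159 = 3 * 53
phi(159) = 104

104


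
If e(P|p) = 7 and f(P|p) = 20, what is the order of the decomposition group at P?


|D_P| = e * f
= 7 * 20
= 140

140


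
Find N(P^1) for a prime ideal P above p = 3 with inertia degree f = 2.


N(P^a) = p^(a*f)
= 3^(1*2)
= 3^2
= 9

9


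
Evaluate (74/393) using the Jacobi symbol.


Compute (74/393) via quadratic reciprocity:
  pull out 2: (2/393) = +1  (since 393 mod 8 = 1)
  reciprocity: (37/393) -> +(393/37)
  reduce: (23/37)
  reciprocity: (23/37) -> +(37/23)
  reduce: (14/23)
  pull out 2: (2/23) = +1  (since 23 mod 8 = 7)
  reciprocity: (7/23) -> -(23/7)
  reduce: (2/7)
  pull out 2: (2/7) = +1  (since 7 mod 8 = 7)
  (1/7) = 1
Product of signs = -1

-1


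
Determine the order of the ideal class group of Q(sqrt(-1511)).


K = Q(sqrt(-1511)). d mod 4 = 1, so D = disc(K) = d = -1511
h(K) equals the number of primitive reduced positive-definite forms (a, b, c) = a*x^2 + b*x*y + c*y^2 with b^2 - 4ac = D,
where reduced means |b| <= a <= c, with b >= 0 whenever |b| = a or a = c, and primitive means gcd(a, b, c) = 1.
Reduced forces 3a^2 <= |D| = 1511, so 1 <= a <= 22; b must have the parity of D, and c = (b^2 - D)/(4a) must be an integer >= a.
Enumerate a = 1..22, b in [-a, a]:
  a=1: (1, 1, 378)  [1]
  a=2: (2, -1, 189), (2, 1, 189)  [2]
  a=3: (3, -1, 126), (3, 1, 126)  [2]
  a=4: (4, -3, 95), (4, 3, 95)  [2]
  a=5: (5, -3, 76), (5, 3, 76)  [2]
  a=6: (6, -5, 64), (6, -1, 63), (6, 1, 63), (6, 5, 64)  [4]
  a=7: (7, -1, 54), (7, 1, 54)  [2]
  a=8: (8, -5, 48), (8, 5, 48)  [2]
  a=9: (9, -1, 42), (9, 1, 42)  [2]
  a=10: (10, -7, 39), (10, -3, 38), (10, 3, 38), (10, 7, 39)  [4]
  a=11: none
  a=12: (12, -11, 34), (12, -5, 32), (12, 5, 32), (12, 11, 34)  [4]
  a=13: (13, -7, 30), (13, 7, 30)  [2]
  a=14: (14, -13, 30), (14, -1, 27), (14, 1, 27), (14, 13, 30)  [4]
  a=15: (15, -13, 28), (15, -7, 26), (15, 7, 26), (15, 13, 28)  [4]
  a=16: (16, -5, 24), (16, 5, 24)  [2]
  a=17: (17, -11, 24), (17, 11, 24)  [2]
  a=18: (18, -17, 25), (18, -1, 21), (18, 1, 21), (18, 17, 25)  [4]
  a=19: (19, -3, 20), (19, 3, 20)  [2]
  a=20: (20, -13, 21), (20, 13, 21)  [2]
  a=21..22: none
Total reduced forms: 1 + 2 + 2 + 2 + 2 + 4 + 2 + 2 + 2 + 4 + 4 + 2 + 4 + 4 + 2 + 2 + 4 + 2 + 2 = 49
h = 49

49


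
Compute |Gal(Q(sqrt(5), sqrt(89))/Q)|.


The 2 square roots of distinct primes are multiplicatively independent over Q,
so [K:Q] = 2^2 and Gal(K/Q) is isomorphic to (Z/2Z)^2.
|Gal| = 2^2 = 4

4


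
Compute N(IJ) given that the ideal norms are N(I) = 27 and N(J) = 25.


N(IJ) = N(I) * N(J)
= 27 * 25
= 675

675


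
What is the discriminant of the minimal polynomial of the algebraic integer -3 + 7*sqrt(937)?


The element -3 + 7*sqrt(937) has minimal polynomial:
x^2 + 6*x - 45904
Discriminant = (6)^2 - 4*(-45904)
= 36 + 183616
= 183652

183652


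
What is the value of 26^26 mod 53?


p = 53 is prime and the exponent is (p-1)/2 = 26, so by Euler's criterion 26^26 = (26/53) = +1 or -1 mod 53.
Compute by square-and-multiply:
  26 = 16 + 8 + 2 (binary 11010)
  Repeated squaring mod 53: 26^1 = 26, 26^2 = 40, 26^4 = 10, 26^8 = 47, 26^16 = 36
  26^26 = 26^16 * 26^8 * 26^2 = 36 * 47 * 40 mod 53
    36 * 47 = 1692 = 49 mod 53
    49 * 40 = 1960 = 52 mod 53
  26^26 = 52 mod 53
Result 52 = p - 1 = -1 mod 53: 26 is a quadratic non-residue mod 53. As a residue in [0, p-1] the value is 52.
26^26 mod 53 = 52

52


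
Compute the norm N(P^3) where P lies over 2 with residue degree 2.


N(P^a) = p^(a*f)
= 2^(3*2)
= 2^6
= 64

64


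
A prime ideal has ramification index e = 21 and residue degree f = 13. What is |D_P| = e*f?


|D_P| = e * f
= 21 * 13
= 273

273


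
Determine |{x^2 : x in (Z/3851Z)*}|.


For prime p, the number of non-zero quadratic residues is (p-1)/2.
= (3851-1)/2
= 1925

1925


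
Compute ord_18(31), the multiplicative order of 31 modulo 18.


We want ord_18(31), the smallest k >= 1 with 31^k = 1 mod 18.
n = 18 = 2 * 3^2, phi(18) = 6; the order divides phi(n).
Divisors of 6: 1, 2, 3, 6
Repeated squaring mod 18: 31^1 = 13, 31^2 = 7, 31^4 = 13
Test divisors in increasing order:
  k=1: 31^1 = 13 mod 18
  k=2: 31^2 = 7 mod 18
  k=3: 31^3 = 7 * 13 = 1 mod 18  <- first divisor giving 1
Order = 3

3


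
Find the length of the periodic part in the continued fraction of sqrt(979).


Run the CF algorithm for sqrt(979).
a_0 = floor(sqrt(979)) = 31; set m_0=0, q_0=1.
Recurrence: m' = q*a - m,  q' = (d - m'^2)/q,  a' = floor((a_0 + m')/q').
  step 1: m=31, q=18, a=3
  step 2: m=23, q=25, a=2
  step 3: m=27, q=10, a=5
  step 4: m=23, q=45, a=1
  step 5: m=22, q=11, a=4
  step 6: m=22, q=45, a=1
  step 7: m=23, q=10, a=5
  step 8: m=27, q=25, a=2
  step 9: m=23, q=18, a=3
  step 10: m=31, q=1, a=62
a_10 = 2*a_0 = 62, so the period closes here.
sqrt(979) = [31; 3, 2, 5, 1, 4, 1, 5, 2, 3, 62]
Period length = 10

10


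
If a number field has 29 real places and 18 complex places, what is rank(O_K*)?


By Dirichlet's unit theorem:
rank = r1 + r2 - 1
= 29 + 18 - 1
= 46

46


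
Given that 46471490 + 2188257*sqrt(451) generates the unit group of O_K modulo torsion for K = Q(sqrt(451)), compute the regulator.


epsilon = 46471490 + 2188257*sqrt(451)
= 9.2943e+07
R = ln(9.2943e+07)
= 18.3475

18.3475


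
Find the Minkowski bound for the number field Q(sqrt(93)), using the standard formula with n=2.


d = 93, d mod 4 = 1, so disc(K) = d = 93; |disc(K)| = 93
Real quadratic field, so n = 2, s = r2 = 0, r1 = 2
M = (n!/n^n) * (4/pi)^s * sqrt(|disc(K)|) = (2!/2^2) * (4/pi)^0 * sqrt(93)
= 0.5 * 1.000000 * 9.643651
= 4.8218

4.8218


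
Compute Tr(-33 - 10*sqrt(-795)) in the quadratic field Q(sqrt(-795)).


Tr(a + b*sqrt(d)) = (a + b*sqrt(d)) + (a - b*sqrt(d)) = 2a
= 2 * (-33)
= -66

-66


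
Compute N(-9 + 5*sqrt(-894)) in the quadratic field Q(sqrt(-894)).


N(a + b*sqrt(d)) = a^2 - d*b^2
= (-9)^2 - (-894)*(5)^2
= 81 + 22350
= 22431

22431


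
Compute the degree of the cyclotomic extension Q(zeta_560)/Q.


The degree equals Euler's totient phi(560).
560 = 2^4 * 5 * 7
phi(560) = 192

192


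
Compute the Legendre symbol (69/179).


p = 179 is prime, so compute (69/179) with the reciprocity algorithm (Jacobi-symbol steps: pull out 2s via (2/n), flip via reciprocity, reduce):
  reciprocity: (69/179) -> +(179/69)
  reduce: (41/69)
  reciprocity: (41/69) -> +(69/41)
  reduce: (28/41)
  pull out 2: (2/41) = +1  (since 41 mod 8 = 1)
  pull out 2: (2/41) = +1  (since 41 mod 8 = 1)
  reciprocity: (7/41) -> +(41/7)
  reduce: (6/7)
  pull out 2: (2/7) = +1  (since 7 mod 8 = 7)
  reciprocity: (3/7) -> -(7/3)
  reduce: (1/3)
  (1/3) = 1
Product of signs = -1
(69/179) = -1

-1


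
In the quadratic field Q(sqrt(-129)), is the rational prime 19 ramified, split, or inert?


K = Q(sqrt(-129)). Since d mod 4 = 3, disc(K) = -516.
Check p | disc: -516 mod 19 = 16.
p does not divide disc. Compute Legendre symbol (d/p):
4^((19-1)/2) mod 19 = 1
(d/p) = 1, so p splits: (p) = P*P' with e=1, f=1, g=2.
Therefore p is split.

split


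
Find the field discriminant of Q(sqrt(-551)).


For K = Q(sqrt(d)) with d squarefree: disc(K) = d if d = 1 mod 4, and disc(K) = 4d if d = 2 or 3 mod 4.
Here d = -551, and d mod 4 = 1.
d = 1 mod 4 (O_K = Z[(1+sqrt(d))/2]), so disc(K) = d = -551

-551


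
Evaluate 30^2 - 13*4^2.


x^2 - d*y^2
= 30^2 - 13*4^2
= 900 - 208
= 692

692


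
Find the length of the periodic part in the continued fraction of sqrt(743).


Run the CF algorithm for sqrt(743).
a_0 = floor(sqrt(743)) = 27; set m_0=0, q_0=1.
Recurrence: m' = q*a - m,  q' = (d - m'^2)/q,  a' = floor((a_0 + m')/q').
  step 1: m=27, q=14, a=3
  step 2: m=15, q=37, a=1
  step 3: m=22, q=7, a=7
  step 4: m=27, q=2, a=27
  step 5: m=27, q=7, a=7
  step 6: m=22, q=37, a=1
  step 7: m=15, q=14, a=3
  step 8: m=27, q=1, a=54
a_8 = 2*a_0 = 54, so the period closes here.
sqrt(743) = [27; 3, 1, 7, 27, 7, 1, 3, 54]
Period length = 8

8


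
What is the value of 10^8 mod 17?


p = 17 is prime and the exponent is (p-1)/2 = 8, so by Euler's criterion 10^8 = (10/17) = +1 or -1 mod 17.
Compute by square-and-multiply:
  8 = 8 (binary 1000)
  Repeated squaring mod 17: 10^1 = 10, 10^2 = 15, 10^4 = 4, 10^8 = 16
  10^8 = 16 mod 17
Result 16 = p - 1 = -1 mod 17: 10 is a quadratic non-residue mod 17. As a residue in [0, p-1] the value is 16.
10^8 mod 17 = 16

16


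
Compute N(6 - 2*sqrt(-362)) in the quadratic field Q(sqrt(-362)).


N(a + b*sqrt(d)) = a^2 - d*b^2
= (6)^2 - (-362)*(-2)^2
= 36 + 1448
= 1484

1484


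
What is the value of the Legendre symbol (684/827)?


p = 827 is prime, so compute (684/827) with the reciprocity algorithm (Jacobi-symbol steps: pull out 2s via (2/n), flip via reciprocity, reduce):
  pull out 2: (2/827) = -1  (since 827 mod 8 = 3)
  pull out 2: (2/827) = -1  (since 827 mod 8 = 3)
  reciprocity: (171/827) -> -(827/171)
  reduce: (143/171)
  reciprocity: (143/171) -> -(171/143)
  reduce: (28/143)
  pull out 2: (2/143) = +1  (since 143 mod 8 = 7)
  pull out 2: (2/143) = +1  (since 143 mod 8 = 7)
  reciprocity: (7/143) -> -(143/7)
  reduce: (3/7)
  reciprocity: (3/7) -> -(7/3)
  reduce: (1/3)
  (1/3) = 1
Product of signs = 1
(684/827) = 1

1


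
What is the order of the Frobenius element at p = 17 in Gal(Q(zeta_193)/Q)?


The Frobenius at p in Gal(Q(zeta_n)/Q) = (Z/nZ)* is the class of p, so its order is ord_193(17), the smallest k >= 1 with 17^k = 1 mod 193.
n = 193 = 193, phi(193) = 192; the order divides phi(n).
Divisors of 192: 1, 2, 3, 4, 6, 8, 12, 16, 24, 32, 48, 64, 96, 192
Repeated squaring mod 193: 17^1 = 17, 17^2 = 96, 17^4 = 145, 17^8 = 181, 17^16 = 144, 17^32 = 85, 17^64 = 84, 17^128 = 108
Test divisors in increasing order:
  k=1: 17^1 = 17 mod 193
  k=2: 17^2 = 96 mod 193
  k=3: 17^3 = 96 * 17 = 88 mod 193
  k=4: 17^4 = 145 mod 193
  k=6: 17^6 = 145 * 96 = 24 mod 193
  k=8: 17^8 = 181 mod 193
  k=12: 17^12 = 181 * 145 = 190 mod 193
  k=16: 17^16 = 144 mod 193
  k=24: 17^24 = 144 * 181 = 9 mod 193
  k=32: 17^32 = 85 mod 193
  k=48: 17^48 = 85 * 144 = 81 mod 193
  k=64: 17^64 = 84 mod 193
  k=96: 17^96 = 84 * 85 = 192 mod 193
  k=192: 17^192 = 108 * 84 = 1 mod 193  <- first divisor giving 1
Order = 192

192


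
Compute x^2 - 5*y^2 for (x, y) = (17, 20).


x^2 - d*y^2
= 17^2 - 5*20^2
= 289 - 2000
= -1711

-1711


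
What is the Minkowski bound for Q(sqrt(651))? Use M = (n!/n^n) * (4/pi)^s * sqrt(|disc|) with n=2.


d = 651, d mod 4 = 3, so disc(K) = 4d = 2604; |disc(K)| = 2604
Real quadratic field, so n = 2, s = r2 = 0, r1 = 2
M = (n!/n^n) * (4/pi)^s * sqrt(|disc(K)|) = (2!/2^2) * (4/pi)^0 * sqrt(2604)
= 0.5 * 1.000000 * 51.029403
= 25.5147

25.5147


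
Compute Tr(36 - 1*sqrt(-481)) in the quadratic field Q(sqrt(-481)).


Tr(a + b*sqrt(d)) = (a + b*sqrt(d)) + (a - b*sqrt(d)) = 2a
= 2 * (36)
= 72

72


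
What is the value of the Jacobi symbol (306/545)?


Compute (306/545) via quadratic reciprocity:
  pull out 2: (2/545) = +1  (since 545 mod 8 = 1)
  reciprocity: (153/545) -> +(545/153)
  reduce: (86/153)
  pull out 2: (2/153) = +1  (since 153 mod 8 = 1)
  reciprocity: (43/153) -> +(153/43)
  reduce: (24/43)
  pull out 2: (2/43) = -1  (since 43 mod 8 = 3)
  pull out 2: (2/43) = -1  (since 43 mod 8 = 3)
  pull out 2: (2/43) = -1  (since 43 mod 8 = 3)
  reciprocity: (3/43) -> -(43/3)
  reduce: (1/3)
  (1/3) = 1
Product of signs = 1

1


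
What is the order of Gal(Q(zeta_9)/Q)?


|Gal(Q(zeta_9)/Q)| = phi(9)
= 6

6


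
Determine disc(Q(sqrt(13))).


For K = Q(sqrt(d)) with d squarefree: disc(K) = d if d = 1 mod 4, and disc(K) = 4d if d = 2 or 3 mod 4.
Here d = 13, and d mod 4 = 1.
d = 1 mod 4 (O_K = Z[(1+sqrt(d))/2]), so disc(K) = d = 13

13


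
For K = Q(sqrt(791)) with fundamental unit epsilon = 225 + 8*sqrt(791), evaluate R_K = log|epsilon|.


epsilon = 225 + 8*sqrt(791)
= 449.9978
R = ln(449.9978)
= 6.1092

6.1092


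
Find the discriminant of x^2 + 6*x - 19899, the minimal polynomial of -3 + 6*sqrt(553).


The element -3 + 6*sqrt(553) has minimal polynomial:
x^2 + 6*x - 19899
Discriminant = (6)^2 - 4*(-19899)
= 36 + 79596
= 79632

79632


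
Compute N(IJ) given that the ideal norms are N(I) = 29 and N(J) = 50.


N(IJ) = N(I) * N(J)
= 29 * 50
= 1450

1450


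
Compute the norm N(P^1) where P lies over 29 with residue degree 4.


N(P^a) = p^(a*f)
= 29^(1*4)
= 29^4
= 707281

707281


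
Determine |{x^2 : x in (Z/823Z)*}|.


For prime p, the number of non-zero quadratic residues is (p-1)/2.
= (823-1)/2
= 411

411


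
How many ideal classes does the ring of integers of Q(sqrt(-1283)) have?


K = Q(sqrt(-1283)). d mod 4 = 1, so D = disc(K) = d = -1283
h(K) equals the number of primitive reduced positive-definite forms (a, b, c) = a*x^2 + b*x*y + c*y^2 with b^2 - 4ac = D,
where reduced means |b| <= a <= c, with b >= 0 whenever |b| = a or a = c, and primitive means gcd(a, b, c) = 1.
Reduced forces 3a^2 <= |D| = 1283, so 1 <= a <= 20; b must have the parity of D, and c = (b^2 - D)/(4a) must be an integer >= a.
Enumerate a = 1..20, b in [-a, a]:
  a=1: (1, 1, 321)  [1]
  a=2: none
  a=3: (3, -1, 107), (3, 1, 107)  [2]
  a=4..8: none
  a=9: (9, -7, 37), (9, 7, 37)  [2]
  a=10: none
  a=11: (11, -9, 31), (11, 9, 31)  [2]
  a=12: none
  a=13: (13, -11, 27), (13, 11, 27)  [2]
  a=14..16: none
  a=17: (17, -3, 19), (17, 3, 19)  [2]
  a=18..20: none
Total reduced forms: 1 + 2 + 2 + 2 + 2 + 2 = 11
h = 11

11


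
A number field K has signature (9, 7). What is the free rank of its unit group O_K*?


By Dirichlet's unit theorem:
rank = r1 + r2 - 1
= 9 + 7 - 1
= 15

15


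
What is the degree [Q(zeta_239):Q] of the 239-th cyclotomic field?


The degree equals Euler's totient phi(239).
239 = 239
phi(239) = 238

238


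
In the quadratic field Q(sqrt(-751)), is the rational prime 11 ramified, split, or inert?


K = Q(sqrt(-751)). Since d mod 4 = 1, disc(K) = -751.
Check p | disc: -751 mod 11 = 8.
p does not divide disc. Compute Legendre symbol (d/p):
8^((11-1)/2) mod 11 = -1
(d/p) = -1, so p is inert: (p) stays prime with e=1, f=2, g=1.
Therefore p is inert.

inert


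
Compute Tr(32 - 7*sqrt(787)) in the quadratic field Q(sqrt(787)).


Tr(a + b*sqrt(d)) = (a + b*sqrt(d)) + (a - b*sqrt(d)) = 2a
= 2 * (32)
= 64

64


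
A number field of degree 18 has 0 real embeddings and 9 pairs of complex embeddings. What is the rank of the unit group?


By Dirichlet's unit theorem:
rank = r1 + r2 - 1
= 0 + 9 - 1
= 8

8


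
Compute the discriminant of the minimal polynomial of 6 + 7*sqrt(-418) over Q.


The element 6 + 7*sqrt(-418) has minimal polynomial:
x^2 - 12*x + 20518
Discriminant = (-12)^2 - 4*(20518)
= 144 - 82072
= -81928

-81928


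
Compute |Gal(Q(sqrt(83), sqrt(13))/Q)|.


The 2 square roots of distinct primes are multiplicatively independent over Q,
so [K:Q] = 2^2 and Gal(K/Q) is isomorphic to (Z/2Z)^2.
|Gal| = 2^2 = 4

4


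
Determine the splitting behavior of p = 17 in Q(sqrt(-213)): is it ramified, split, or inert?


K = Q(sqrt(-213)). Since d mod 4 = 3, disc(K) = -852.
Check p | disc: -852 mod 17 = 15.
p does not divide disc. Compute Legendre symbol (d/p):
8^((17-1)/2) mod 17 = 1
(d/p) = 1, so p splits: (p) = P*P' with e=1, f=1, g=2.
Therefore p is split.

split


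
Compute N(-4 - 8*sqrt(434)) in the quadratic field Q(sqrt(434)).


N(a + b*sqrt(d)) = a^2 - d*b^2
= (-4)^2 - (434)*(-8)^2
= 16 - 27776
= -27760

-27760


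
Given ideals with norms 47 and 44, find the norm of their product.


N(IJ) = N(I) * N(J)
= 47 * 44
= 2068

2068


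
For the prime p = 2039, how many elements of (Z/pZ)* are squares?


For prime p, the number of non-zero quadratic residues is (p-1)/2.
= (2039-1)/2
= 1019

1019


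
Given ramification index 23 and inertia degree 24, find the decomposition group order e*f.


|D_P| = e * f
= 23 * 24
= 552

552


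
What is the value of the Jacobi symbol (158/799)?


Compute (158/799) via quadratic reciprocity:
  pull out 2: (2/799) = +1  (since 799 mod 8 = 7)
  reciprocity: (79/799) -> -(799/79)
  reduce: (9/79)
  reciprocity: (9/79) -> +(79/9)
  reduce: (7/9)
  reciprocity: (7/9) -> +(9/7)
  reduce: (2/7)
  pull out 2: (2/7) = +1  (since 7 mod 8 = 7)
  (1/7) = 1
Product of signs = -1

-1


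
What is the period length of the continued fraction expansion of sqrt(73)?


Run the CF algorithm for sqrt(73).
a_0 = floor(sqrt(73)) = 8; set m_0=0, q_0=1.
Recurrence: m' = q*a - m,  q' = (d - m'^2)/q,  a' = floor((a_0 + m')/q').
  step 1: m=8, q=9, a=1
  step 2: m=1, q=8, a=1
  step 3: m=7, q=3, a=5
  step 4: m=8, q=3, a=5
  step 5: m=7, q=8, a=1
  step 6: m=1, q=9, a=1
  step 7: m=8, q=1, a=16
a_7 = 2*a_0 = 16, so the period closes here.
sqrt(73) = [8; 1, 1, 5, 5, 1, 1, 16]
Period length = 7

7


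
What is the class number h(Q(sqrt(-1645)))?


K = Q(sqrt(-1645)). d mod 4 = 3, so D = disc(K) = 4d = -6580
h(K) equals the number of primitive reduced positive-definite forms (a, b, c) = a*x^2 + b*x*y + c*y^2 with b^2 - 4ac = D,
where reduced means |b| <= a <= c, with b >= 0 whenever |b| = a or a = c, and primitive means gcd(a, b, c) = 1.
Reduced forces 3a^2 <= |D| = 6580, so 1 <= a <= 46; b must have the parity of D, and c = (b^2 - D)/(4a) must be an integer >= a.
Enumerate a = 1..46, b in [-a, a]:
  a=1: (1, 0, 1645)  [1]
  a=2: (2, 2, 823)  [1]
  a=3..4: none
  a=5: (5, 0, 329)  [1]
  a=6: none
  a=7: (7, 0, 235)  [1]
  a=8..9: none
  a=10: (10, 10, 167)  [1]
  a=11: (11, -8, 151), (11, 8, 151)  [2]
  a=12..13: none
  a=14: (14, 14, 121)  [1]
  a=15..16: none
  a=17: (17, -4, 97), (17, 4, 97)  [2]
  a=18..21: none
  a=22: (22, -14, 77), (22, 14, 77)  [2]
  a=23..33: none
  a=34: (34, -30, 55), (34, 30, 55)  [2]
  a=35: (35, 0, 47)  [1]
  a=36..40: none
  a=41: (41, 12, 41)  [1]
  a=42..46: none
Total reduced forms: 1 + 1 + 1 + 1 + 1 + 2 + 1 + 2 + 2 + 2 + 1 + 1 = 16
h = 16

16


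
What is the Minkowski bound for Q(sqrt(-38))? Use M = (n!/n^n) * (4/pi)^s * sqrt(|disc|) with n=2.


d = -38, d mod 4 = 2, so disc(K) = 4d = -152; |disc(K)| = 152
Imaginary quadratic field, so n = 2, s = r2 = 1, r1 = 0
M = (n!/n^n) * (4/pi)^s * sqrt(|disc(K)|) = (2!/2^2) * (4/pi)^1 * sqrt(152)
= 0.5 * 1.273240 * 12.328828
= 7.8488

7.8488
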